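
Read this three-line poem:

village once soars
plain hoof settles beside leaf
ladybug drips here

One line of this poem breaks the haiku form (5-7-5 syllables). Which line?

Line 1: "village once soars": 2+1+1 = 4 (expected 5)
Line 2: "plain hoof settles beside leaf": 1+1+2+2+1 = 7 ✓
Line 3: "ladybug drips here": 3+1+1 = 5 ✓

The first line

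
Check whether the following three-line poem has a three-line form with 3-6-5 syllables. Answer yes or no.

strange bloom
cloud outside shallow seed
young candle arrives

No

Line 1: strange (1), bloom (1) → 2 (expected 3)
Line 2: cloud (1), outside (2), shallow (2), seed (1) → 6 ✓
Line 3: young (1), candle (2), arrives (2) → 5 ✓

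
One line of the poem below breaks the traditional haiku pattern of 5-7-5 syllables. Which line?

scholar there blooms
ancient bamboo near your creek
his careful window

Line 1: "scholar there blooms": 2+1+1 = 4 (expected 5)
Line 2: "ancient bamboo near your creek": 2+2+1+1+1 = 7 ✓
Line 3: "his careful window": 1+2+2 = 5 ✓

The first line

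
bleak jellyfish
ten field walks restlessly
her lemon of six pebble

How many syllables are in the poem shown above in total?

Line 1: bleak (1), jellyfish (3) → 4
Line 2: ten (1), field (1), walks (1), restlessly (3) → 6
Line 3: her (1), lemon (2), of (1), six (1), pebble (2) → 7
Total: 4 + 6 + 7 = 17

17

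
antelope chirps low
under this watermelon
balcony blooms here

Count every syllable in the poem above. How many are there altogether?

17

Line 1: antelope(3) + chirps(1) + low(1) = 5
Line 2: under(2) + this(1) + watermelon(4) = 7
Line 3: balcony(3) + blooms(1) + here(1) = 5
Total: 5 + 7 + 5 = 17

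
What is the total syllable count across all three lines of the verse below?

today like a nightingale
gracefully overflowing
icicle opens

19

Line 1: today(2) + like(1) + a(1) + nightingale(3) = 7
Line 2: gracefully(3) + overflowing(4) = 7
Line 3: icicle(3) + opens(2) = 5
Total: 7 + 7 + 5 = 19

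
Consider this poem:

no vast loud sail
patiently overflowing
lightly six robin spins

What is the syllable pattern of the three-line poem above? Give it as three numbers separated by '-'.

4-7-6

Line 1: no(1) + vast(1) + loud(1) + sail(1) = 4
Line 2: patiently(3) + overflowing(4) = 7
Line 3: lightly(2) + six(1) + robin(2) + spins(1) = 6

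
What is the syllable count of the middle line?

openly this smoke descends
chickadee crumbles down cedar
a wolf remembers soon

8

The middle line: chickadee(3) + crumbles(2) + down(1) + cedar(2) = 8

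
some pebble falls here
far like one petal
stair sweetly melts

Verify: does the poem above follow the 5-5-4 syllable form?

Yes

Line 1: some (1), pebble (2), falls (1), here (1) → 5 ✓
Line 2: far (1), like (1), one (1), petal (2) → 5 ✓
Line 3: stair (1), sweetly (2), melts (1) → 4 ✓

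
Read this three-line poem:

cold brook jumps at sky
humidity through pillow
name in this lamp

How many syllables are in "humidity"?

4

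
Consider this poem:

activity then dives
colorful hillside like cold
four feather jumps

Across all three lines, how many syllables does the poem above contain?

Line 1: activity (4), then (1), dives (1) → 6
Line 2: colorful (3), hillside (2), like (1), cold (1) → 7
Line 3: four (1), feather (2), jumps (1) → 4
Total: 6 + 7 + 4 = 17

17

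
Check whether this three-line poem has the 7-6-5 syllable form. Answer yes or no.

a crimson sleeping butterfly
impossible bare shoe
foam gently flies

Line 1: a (1), crimson (2), sleeping (2), butterfly (3) → 8 (expected 7)
Line 2: impossible (4), bare (1), shoe (1) → 6 ✓
Line 3: foam (1), gently (2), flies (1) → 4 (expected 5)

No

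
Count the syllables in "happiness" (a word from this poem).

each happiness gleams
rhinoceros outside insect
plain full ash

"happiness" has 3 syllables.

3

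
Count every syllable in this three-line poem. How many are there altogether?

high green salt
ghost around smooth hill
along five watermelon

Line 1: "high green salt": 1+1+1 = 3
Line 2: "ghost around smooth hill": 1+2+1+1 = 5
Line 3: "along five watermelon": 2+1+4 = 7
Total: 3 + 5 + 7 = 15

15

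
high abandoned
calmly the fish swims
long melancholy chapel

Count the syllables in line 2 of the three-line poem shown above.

5

Line 2: calmly(2) + the(1) + fish(1) + swims(1) = 5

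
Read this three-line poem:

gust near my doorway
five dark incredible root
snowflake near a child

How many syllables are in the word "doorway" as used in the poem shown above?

2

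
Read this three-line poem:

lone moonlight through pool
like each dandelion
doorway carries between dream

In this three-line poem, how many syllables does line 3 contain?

Line 3: doorway(2) + carries(2) + between(2) + dream(1) = 7

7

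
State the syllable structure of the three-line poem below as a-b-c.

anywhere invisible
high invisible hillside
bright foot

7-7-2

Line 1: anywhere(3) + invisible(4) = 7
Line 2: high(1) + invisible(4) + hillside(2) = 7
Line 3: bright(1) + foot(1) = 2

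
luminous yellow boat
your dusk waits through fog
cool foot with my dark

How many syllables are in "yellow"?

2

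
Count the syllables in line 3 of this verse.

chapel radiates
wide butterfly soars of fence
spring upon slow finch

Line 3: spring (1), upon (2), slow (1), finch (1) → 5

5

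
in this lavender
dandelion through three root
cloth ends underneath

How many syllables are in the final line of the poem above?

The final line: "cloth ends underneath": 1+1+3 = 5

5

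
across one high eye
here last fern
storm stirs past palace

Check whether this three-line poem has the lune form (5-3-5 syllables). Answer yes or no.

Line 1: across (2), one (1), high (1), eye (1) → 5 ✓
Line 2: here (1), last (1), fern (1) → 3 ✓
Line 3: storm (1), stirs (1), past (1), palace (2) → 5 ✓

Yes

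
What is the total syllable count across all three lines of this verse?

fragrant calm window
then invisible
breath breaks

Line 1: "fragrant calm window": 2+1+2 = 5
Line 2: "then invisible": 1+4 = 5
Line 3: "breath breaks": 1+1 = 2
Total: 5 + 5 + 2 = 12

12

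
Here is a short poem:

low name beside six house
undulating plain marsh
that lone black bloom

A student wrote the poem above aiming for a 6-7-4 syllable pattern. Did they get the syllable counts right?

Line 1: low(1) + name(1) + beside(2) + six(1) + house(1) = 6 ✓
Line 2: undulating(4) + plain(1) + marsh(1) = 6 (expected 7)
Line 3: that(1) + lone(1) + black(1) + bloom(1) = 4 ✓

No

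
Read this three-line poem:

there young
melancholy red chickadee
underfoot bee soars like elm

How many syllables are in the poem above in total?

17

Line 1: "there young": 1+1 = 2
Line 2: "melancholy red chickadee": 4+1+3 = 8
Line 3: "underfoot bee soars like elm": 3+1+1+1+1 = 7
Total: 2 + 8 + 7 = 17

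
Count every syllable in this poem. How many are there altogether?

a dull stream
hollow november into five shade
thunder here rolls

16

Line 1: a(1) + dull(1) + stream(1) = 3
Line 2: hollow(2) + november(3) + into(2) + five(1) + shade(1) = 9
Line 3: thunder(2) + here(1) + rolls(1) = 4
Total: 3 + 9 + 4 = 16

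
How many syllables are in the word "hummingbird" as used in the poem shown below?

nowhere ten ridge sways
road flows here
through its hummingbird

"hummingbird" has 3 syllables.

3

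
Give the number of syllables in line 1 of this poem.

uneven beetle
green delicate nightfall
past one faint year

5

Line 1: uneven(3) + beetle(2) = 5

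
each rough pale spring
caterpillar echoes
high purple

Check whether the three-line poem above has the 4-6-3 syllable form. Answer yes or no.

Line 1: each (1), rough (1), pale (1), spring (1) → 4 ✓
Line 2: caterpillar (4), echoes (2) → 6 ✓
Line 3: high (1), purple (2) → 3 ✓

Yes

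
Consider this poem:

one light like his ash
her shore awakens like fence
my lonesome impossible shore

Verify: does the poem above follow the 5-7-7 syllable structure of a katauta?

No

Line 1: one(1) + light(1) + like(1) + his(1) + ash(1) = 5 ✓
Line 2: her(1) + shore(1) + awakens(3) + like(1) + fence(1) = 7 ✓
Line 3: my(1) + lonesome(2) + impossible(4) + shore(1) = 8 (expected 7)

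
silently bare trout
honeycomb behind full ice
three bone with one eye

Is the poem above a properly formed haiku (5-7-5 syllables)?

Yes

Line 1: silently(3) + bare(1) + trout(1) = 5 ✓
Line 2: honeycomb(3) + behind(2) + full(1) + ice(1) = 7 ✓
Line 3: three(1) + bone(1) + with(1) + one(1) + eye(1) = 5 ✓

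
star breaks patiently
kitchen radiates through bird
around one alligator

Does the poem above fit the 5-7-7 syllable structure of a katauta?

Yes

Line 1: star (1), breaks (1), patiently (3) → 5 ✓
Line 2: kitchen (2), radiates (3), through (1), bird (1) → 7 ✓
Line 3: around (2), one (1), alligator (4) → 7 ✓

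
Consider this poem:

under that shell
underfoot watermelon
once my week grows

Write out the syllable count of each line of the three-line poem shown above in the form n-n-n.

Line 1: "under that shell": 2+1+1 = 4
Line 2: "underfoot watermelon": 3+4 = 7
Line 3: "once my week grows": 1+1+1+1 = 4

4-7-4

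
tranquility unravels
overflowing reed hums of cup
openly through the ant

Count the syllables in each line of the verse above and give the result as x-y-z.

Line 1: tranquility (4), unravels (3) → 7
Line 2: overflowing (4), reed (1), hums (1), of (1), cup (1) → 8
Line 3: openly (3), through (1), the (1), ant (1) → 6

7-8-6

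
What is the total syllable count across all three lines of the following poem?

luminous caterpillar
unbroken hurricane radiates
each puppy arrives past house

Line 1: luminous (3), caterpillar (4) → 7
Line 2: unbroken (3), hurricane (3), radiates (3) → 9
Line 3: each (1), puppy (2), arrives (2), past (1), house (1) → 7
Total: 7 + 9 + 7 = 23

23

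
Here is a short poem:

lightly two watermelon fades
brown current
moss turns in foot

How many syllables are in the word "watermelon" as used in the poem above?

"watermelon" has 4 syllables.

4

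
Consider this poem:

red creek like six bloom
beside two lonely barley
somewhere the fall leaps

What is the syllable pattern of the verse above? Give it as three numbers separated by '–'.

5–7–5

Line 1: red(1) + creek(1) + like(1) + six(1) + bloom(1) = 5
Line 2: beside(2) + two(1) + lonely(2) + barley(2) = 7
Line 3: somewhere(2) + the(1) + fall(1) + leaps(1) = 5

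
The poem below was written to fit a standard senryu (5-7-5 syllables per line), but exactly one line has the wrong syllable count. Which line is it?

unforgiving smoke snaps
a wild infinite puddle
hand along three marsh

Line 1

Line 1: unforgiving(4) + smoke(1) + snaps(1) = 6 (expected 5)
Line 2: a(1) + wild(1) + infinite(3) + puddle(2) = 7 ✓
Line 3: hand(1) + along(2) + three(1) + marsh(1) = 5 ✓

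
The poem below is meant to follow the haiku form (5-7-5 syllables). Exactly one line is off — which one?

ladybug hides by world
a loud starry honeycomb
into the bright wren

Line 1

Line 1: "ladybug hides by world": 3+1+1+1 = 6 (expected 5)
Line 2: "a loud starry honeycomb": 1+1+2+3 = 7 ✓
Line 3: "into the bright wren": 2+1+1+1 = 5 ✓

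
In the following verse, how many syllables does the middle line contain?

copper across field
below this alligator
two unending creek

7

The middle line: below(2) + this(1) + alligator(4) = 7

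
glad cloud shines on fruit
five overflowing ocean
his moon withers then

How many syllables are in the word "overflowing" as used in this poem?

4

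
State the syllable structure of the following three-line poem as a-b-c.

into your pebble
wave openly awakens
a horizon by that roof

5-7-7

Line 1: "into your pebble": 2+1+2 = 5
Line 2: "wave openly awakens": 1+3+3 = 7
Line 3: "a horizon by that roof": 1+3+1+1+1 = 7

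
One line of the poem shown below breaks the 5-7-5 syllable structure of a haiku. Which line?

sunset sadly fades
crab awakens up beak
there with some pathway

Line 1: "sunset sadly fades": 2+2+1 = 5 ✓
Line 2: "crab awakens up beak": 1+3+1+1 = 6 (expected 7)
Line 3: "there with some pathway": 1+1+1+2 = 5 ✓

Line 2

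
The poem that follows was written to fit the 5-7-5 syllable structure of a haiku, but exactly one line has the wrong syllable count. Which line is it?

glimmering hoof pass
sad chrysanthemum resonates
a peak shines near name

The second line

Line 1: "glimmering hoof pass": 3+1+1 = 5 ✓
Line 2: "sad chrysanthemum resonates": 1+4+3 = 8 (expected 7)
Line 3: "a peak shines near name": 1+1+1+1+1 = 5 ✓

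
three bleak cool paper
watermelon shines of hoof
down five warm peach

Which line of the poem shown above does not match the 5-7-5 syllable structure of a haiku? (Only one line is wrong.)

Line 3

Line 1: three (1), bleak (1), cool (1), paper (2) → 5 ✓
Line 2: watermelon (4), shines (1), of (1), hoof (1) → 7 ✓
Line 3: down (1), five (1), warm (1), peach (1) → 4 (expected 5)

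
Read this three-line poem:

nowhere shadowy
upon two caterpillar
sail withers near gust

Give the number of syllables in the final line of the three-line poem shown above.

The final line: sail (1), withers (2), near (1), gust (1) → 5

5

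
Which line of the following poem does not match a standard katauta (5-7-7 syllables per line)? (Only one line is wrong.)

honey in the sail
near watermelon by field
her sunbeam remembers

Line 1: honey (2), in (1), the (1), sail (1) → 5 ✓
Line 2: near (1), watermelon (4), by (1), field (1) → 7 ✓
Line 3: her (1), sunbeam (2), remembers (3) → 6 (expected 7)

The third line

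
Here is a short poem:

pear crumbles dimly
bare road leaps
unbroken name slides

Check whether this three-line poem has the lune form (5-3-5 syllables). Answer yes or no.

Yes

Line 1: pear(1) + crumbles(2) + dimly(2) = 5 ✓
Line 2: bare(1) + road(1) + leaps(1) = 3 ✓
Line 3: unbroken(3) + name(1) + slides(1) = 5 ✓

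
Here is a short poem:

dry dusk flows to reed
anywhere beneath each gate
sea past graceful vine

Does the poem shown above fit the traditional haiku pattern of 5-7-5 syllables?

Line 1: dry(1) + dusk(1) + flows(1) + to(1) + reed(1) = 5 ✓
Line 2: anywhere(3) + beneath(2) + each(1) + gate(1) = 7 ✓
Line 3: sea(1) + past(1) + graceful(2) + vine(1) = 5 ✓

Yes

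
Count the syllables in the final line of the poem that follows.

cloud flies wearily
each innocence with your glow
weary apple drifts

5

The final line: weary (2), apple (2), drifts (1) → 5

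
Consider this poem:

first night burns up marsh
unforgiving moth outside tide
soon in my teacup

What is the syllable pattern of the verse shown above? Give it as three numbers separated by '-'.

Line 1: first (1), night (1), burns (1), up (1), marsh (1) → 5
Line 2: unforgiving (4), moth (1), outside (2), tide (1) → 8
Line 3: soon (1), in (1), my (1), teacup (2) → 5

5-8-5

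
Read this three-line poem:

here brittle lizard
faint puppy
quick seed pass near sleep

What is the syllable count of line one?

Line one: "here brittle lizard": 1+2+2 = 5

5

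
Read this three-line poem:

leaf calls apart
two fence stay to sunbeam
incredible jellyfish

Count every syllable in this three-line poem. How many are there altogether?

Line 1: leaf(1) + calls(1) + apart(2) = 4
Line 2: two(1) + fence(1) + stay(1) + to(1) + sunbeam(2) = 6
Line 3: incredible(4) + jellyfish(3) = 7
Total: 4 + 6 + 7 = 17

17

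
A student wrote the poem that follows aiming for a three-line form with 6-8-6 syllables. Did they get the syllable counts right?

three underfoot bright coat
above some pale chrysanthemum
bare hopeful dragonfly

Yes

Line 1: three(1) + underfoot(3) + bright(1) + coat(1) = 6 ✓
Line 2: above(2) + some(1) + pale(1) + chrysanthemum(4) = 8 ✓
Line 3: bare(1) + hopeful(2) + dragonfly(3) = 6 ✓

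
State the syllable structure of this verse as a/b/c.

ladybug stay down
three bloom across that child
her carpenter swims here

Line 1: ladybug(3) + stay(1) + down(1) = 5
Line 2: three(1) + bloom(1) + across(2) + that(1) + child(1) = 6
Line 3: her(1) + carpenter(3) + swims(1) + here(1) = 6

5/6/6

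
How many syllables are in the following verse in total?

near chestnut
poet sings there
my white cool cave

Line 1: "near chestnut": 1+2 = 3
Line 2: "poet sings there": 2+1+1 = 4
Line 3: "my white cool cave": 1+1+1+1 = 4
Total: 3 + 4 + 4 = 11

11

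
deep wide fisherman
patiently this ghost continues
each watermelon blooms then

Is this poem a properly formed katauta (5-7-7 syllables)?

No

Line 1: deep (1), wide (1), fisherman (3) → 5 ✓
Line 2: patiently (3), this (1), ghost (1), continues (3) → 8 (expected 7)
Line 3: each (1), watermelon (4), blooms (1), then (1) → 7 ✓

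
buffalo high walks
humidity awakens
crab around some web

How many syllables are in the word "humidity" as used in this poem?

4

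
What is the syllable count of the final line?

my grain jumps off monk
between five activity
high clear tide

The final line: high(1) + clear(1) + tide(1) = 3

3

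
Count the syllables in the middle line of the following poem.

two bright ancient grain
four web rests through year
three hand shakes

5

The middle line: "four web rests through year": 1+1+1+1+1 = 5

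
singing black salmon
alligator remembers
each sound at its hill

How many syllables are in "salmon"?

"salmon" has 2 syllables.

2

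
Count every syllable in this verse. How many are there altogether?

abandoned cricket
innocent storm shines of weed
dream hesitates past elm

Line 1: abandoned(3) + cricket(2) = 5
Line 2: innocent(3) + storm(1) + shines(1) + of(1) + weed(1) = 7
Line 3: dream(1) + hesitates(3) + past(1) + elm(1) = 6
Total: 5 + 7 + 6 = 18

18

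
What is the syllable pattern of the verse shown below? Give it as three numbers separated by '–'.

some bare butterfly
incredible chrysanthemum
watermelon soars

5–8–5

Line 1: some(1) + bare(1) + butterfly(3) = 5
Line 2: incredible(4) + chrysanthemum(4) = 8
Line 3: watermelon(4) + soars(1) = 5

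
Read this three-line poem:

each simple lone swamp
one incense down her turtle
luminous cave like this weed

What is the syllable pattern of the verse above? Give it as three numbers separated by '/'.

Line 1: each(1) + simple(2) + lone(1) + swamp(1) = 5
Line 2: one(1) + incense(2) + down(1) + her(1) + turtle(2) = 7
Line 3: luminous(3) + cave(1) + like(1) + this(1) + weed(1) = 7

5/7/7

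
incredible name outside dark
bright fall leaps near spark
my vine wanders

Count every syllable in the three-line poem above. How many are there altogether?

Line 1: incredible (4), name (1), outside (2), dark (1) → 8
Line 2: bright (1), fall (1), leaps (1), near (1), spark (1) → 5
Line 3: my (1), vine (1), wanders (2) → 4
Total: 8 + 5 + 4 = 17

17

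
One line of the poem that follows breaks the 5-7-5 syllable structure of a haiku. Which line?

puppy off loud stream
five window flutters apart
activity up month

Line 1: puppy(2) + off(1) + loud(1) + stream(1) = 5 ✓
Line 2: five(1) + window(2) + flutters(2) + apart(2) = 7 ✓
Line 3: activity(4) + up(1) + month(1) = 6 (expected 5)

Line 3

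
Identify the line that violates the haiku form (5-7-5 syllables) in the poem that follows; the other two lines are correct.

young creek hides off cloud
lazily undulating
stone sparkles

Line 1: young(1) + creek(1) + hides(1) + off(1) + cloud(1) = 5 ✓
Line 2: lazily(3) + undulating(4) = 7 ✓
Line 3: stone(1) + sparkles(2) = 3 (expected 5)

The third line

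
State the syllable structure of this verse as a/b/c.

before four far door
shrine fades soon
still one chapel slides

Line 1: before(2) + four(1) + far(1) + door(1) = 5
Line 2: shrine(1) + fades(1) + soon(1) = 3
Line 3: still(1) + one(1) + chapel(2) + slides(1) = 5

5/3/5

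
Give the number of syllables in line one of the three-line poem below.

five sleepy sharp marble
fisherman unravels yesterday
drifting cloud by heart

6

Line one: five(1) + sleepy(2) + sharp(1) + marble(2) = 6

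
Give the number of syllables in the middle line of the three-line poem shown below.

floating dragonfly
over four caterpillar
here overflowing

7

The middle line: over (2), four (1), caterpillar (4) → 7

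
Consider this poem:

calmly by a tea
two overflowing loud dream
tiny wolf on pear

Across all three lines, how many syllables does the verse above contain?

17

Line 1: calmly(2) + by(1) + a(1) + tea(1) = 5
Line 2: two(1) + overflowing(4) + loud(1) + dream(1) = 7
Line 3: tiny(2) + wolf(1) + on(1) + pear(1) = 5
Total: 5 + 7 + 5 = 17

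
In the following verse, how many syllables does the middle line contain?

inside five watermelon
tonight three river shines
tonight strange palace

6

The middle line: "tonight three river shines": 2+1+2+1 = 6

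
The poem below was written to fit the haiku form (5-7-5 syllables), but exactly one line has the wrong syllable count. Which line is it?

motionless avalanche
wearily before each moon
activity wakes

Line 1: motionless (3), avalanche (3) → 6 (expected 5)
Line 2: wearily (3), before (2), each (1), moon (1) → 7 ✓
Line 3: activity (4), wakes (1) → 5 ✓

The first line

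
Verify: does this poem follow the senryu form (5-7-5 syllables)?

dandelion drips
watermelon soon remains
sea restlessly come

Yes

Line 1: dandelion (4), drips (1) → 5 ✓
Line 2: watermelon (4), soon (1), remains (2) → 7 ✓
Line 3: sea (1), restlessly (3), come (1) → 5 ✓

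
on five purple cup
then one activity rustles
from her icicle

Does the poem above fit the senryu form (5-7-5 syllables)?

No

Line 1: "on five purple cup": 1+1+2+1 = 5 ✓
Line 2: "then one activity rustles": 1+1+4+2 = 8 (expected 7)
Line 3: "from her icicle": 1+1+3 = 5 ✓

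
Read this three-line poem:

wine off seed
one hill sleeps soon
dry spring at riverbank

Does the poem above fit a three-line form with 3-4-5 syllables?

Line 1: wine (1), off (1), seed (1) → 3 ✓
Line 2: one (1), hill (1), sleeps (1), soon (1) → 4 ✓
Line 3: dry (1), spring (1), at (1), riverbank (3) → 6 (expected 5)

No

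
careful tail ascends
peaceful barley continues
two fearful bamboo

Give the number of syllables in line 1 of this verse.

Line 1: careful (2), tail (1), ascends (2) → 5

5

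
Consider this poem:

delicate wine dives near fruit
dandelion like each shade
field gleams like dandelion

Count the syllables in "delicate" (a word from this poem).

3

"delicate" has 3 syllables.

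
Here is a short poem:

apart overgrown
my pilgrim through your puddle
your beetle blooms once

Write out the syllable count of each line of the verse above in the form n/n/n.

5/7/5

Line 1: apart (2), overgrown (3) → 5
Line 2: my (1), pilgrim (2), through (1), your (1), puddle (2) → 7
Line 3: your (1), beetle (2), blooms (1), once (1) → 5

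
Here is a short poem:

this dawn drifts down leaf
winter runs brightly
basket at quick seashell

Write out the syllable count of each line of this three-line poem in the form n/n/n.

5/5/6

Line 1: this(1) + dawn(1) + drifts(1) + down(1) + leaf(1) = 5
Line 2: winter(2) + runs(1) + brightly(2) = 5
Line 3: basket(2) + at(1) + quick(1) + seashell(2) = 6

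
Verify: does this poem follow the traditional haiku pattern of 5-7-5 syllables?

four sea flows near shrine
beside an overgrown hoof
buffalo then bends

Line 1: four (1), sea (1), flows (1), near (1), shrine (1) → 5 ✓
Line 2: beside (2), an (1), overgrown (3), hoof (1) → 7 ✓
Line 3: buffalo (3), then (1), bends (1) → 5 ✓

Yes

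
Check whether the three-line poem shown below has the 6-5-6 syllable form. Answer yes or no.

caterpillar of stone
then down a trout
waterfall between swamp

Line 1: caterpillar(4) + of(1) + stone(1) = 6 ✓
Line 2: then(1) + down(1) + a(1) + trout(1) = 4 (expected 5)
Line 3: waterfall(3) + between(2) + swamp(1) = 6 ✓

No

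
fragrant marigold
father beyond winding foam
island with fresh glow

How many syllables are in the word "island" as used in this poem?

2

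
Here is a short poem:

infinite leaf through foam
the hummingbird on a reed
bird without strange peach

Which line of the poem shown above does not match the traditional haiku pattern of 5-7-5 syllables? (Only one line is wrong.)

Line 1: infinite(3) + leaf(1) + through(1) + foam(1) = 6 (expected 5)
Line 2: the(1) + hummingbird(3) + on(1) + a(1) + reed(1) = 7 ✓
Line 3: bird(1) + without(2) + strange(1) + peach(1) = 5 ✓

The first line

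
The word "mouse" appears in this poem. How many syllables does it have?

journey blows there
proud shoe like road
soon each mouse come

1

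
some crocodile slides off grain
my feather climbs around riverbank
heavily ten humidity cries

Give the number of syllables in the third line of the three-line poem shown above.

9

The third line: "heavily ten humidity cries": 3+1+4+1 = 9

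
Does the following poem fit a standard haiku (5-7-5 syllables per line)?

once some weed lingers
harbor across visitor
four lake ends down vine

Line 1: once (1), some (1), weed (1), lingers (2) → 5 ✓
Line 2: harbor (2), across (2), visitor (3) → 7 ✓
Line 3: four (1), lake (1), ends (1), down (1), vine (1) → 5 ✓

Yes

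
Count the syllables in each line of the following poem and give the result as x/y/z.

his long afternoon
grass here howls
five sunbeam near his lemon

5/3/7

Line 1: his (1), long (1), afternoon (3) → 5
Line 2: grass (1), here (1), howls (1) → 3
Line 3: five (1), sunbeam (2), near (1), his (1), lemon (2) → 7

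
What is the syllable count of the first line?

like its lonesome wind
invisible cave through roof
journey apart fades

The first line: like(1) + its(1) + lonesome(2) + wind(1) = 5

5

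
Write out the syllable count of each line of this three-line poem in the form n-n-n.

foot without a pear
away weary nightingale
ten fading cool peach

Line 1: foot (1), without (2), a (1), pear (1) → 5
Line 2: away (2), weary (2), nightingale (3) → 7
Line 3: ten (1), fading (2), cool (1), peach (1) → 5

5-7-5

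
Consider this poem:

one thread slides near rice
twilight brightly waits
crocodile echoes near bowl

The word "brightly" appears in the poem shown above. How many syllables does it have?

2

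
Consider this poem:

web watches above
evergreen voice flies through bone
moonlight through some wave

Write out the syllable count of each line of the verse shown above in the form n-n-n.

5-7-5

Line 1: "web watches above": 1+2+2 = 5
Line 2: "evergreen voice flies through bone": 3+1+1+1+1 = 7
Line 3: "moonlight through some wave": 2+1+1+1 = 5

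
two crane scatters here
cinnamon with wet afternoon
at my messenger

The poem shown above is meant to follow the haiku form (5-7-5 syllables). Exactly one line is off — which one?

The second line

Line 1: two(1) + crane(1) + scatters(2) + here(1) = 5 ✓
Line 2: cinnamon(3) + with(1) + wet(1) + afternoon(3) = 8 (expected 7)
Line 3: at(1) + my(1) + messenger(3) = 5 ✓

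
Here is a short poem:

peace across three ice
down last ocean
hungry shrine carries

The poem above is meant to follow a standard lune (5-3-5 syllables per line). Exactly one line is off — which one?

The second line

Line 1: "peace across three ice": 1+2+1+1 = 5 ✓
Line 2: "down last ocean": 1+1+2 = 4 (expected 3)
Line 3: "hungry shrine carries": 2+1+2 = 5 ✓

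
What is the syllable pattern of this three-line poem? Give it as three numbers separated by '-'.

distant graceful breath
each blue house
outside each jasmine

Line 1: "distant graceful breath": 2+2+1 = 5
Line 2: "each blue house": 1+1+1 = 3
Line 3: "outside each jasmine": 2+1+2 = 5

5-3-5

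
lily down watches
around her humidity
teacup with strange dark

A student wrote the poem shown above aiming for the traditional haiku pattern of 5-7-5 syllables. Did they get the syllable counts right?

Line 1: lily(2) + down(1) + watches(2) = 5 ✓
Line 2: around(2) + her(1) + humidity(4) = 7 ✓
Line 3: teacup(2) + with(1) + strange(1) + dark(1) = 5 ✓

Yes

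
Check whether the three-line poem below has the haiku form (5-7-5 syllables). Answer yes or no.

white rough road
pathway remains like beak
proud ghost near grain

Line 1: white (1), rough (1), road (1) → 3 (expected 5)
Line 2: pathway (2), remains (2), like (1), beak (1) → 6 (expected 7)
Line 3: proud (1), ghost (1), near (1), grain (1) → 4 (expected 5)

No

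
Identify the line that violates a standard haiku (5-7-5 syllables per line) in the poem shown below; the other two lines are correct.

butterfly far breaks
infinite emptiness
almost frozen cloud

Line 1: butterfly(3) + far(1) + breaks(1) = 5 ✓
Line 2: infinite(3) + emptiness(3) = 6 (expected 7)
Line 3: almost(2) + frozen(2) + cloud(1) = 5 ✓

Line 2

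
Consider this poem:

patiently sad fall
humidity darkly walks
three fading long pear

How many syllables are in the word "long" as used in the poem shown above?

1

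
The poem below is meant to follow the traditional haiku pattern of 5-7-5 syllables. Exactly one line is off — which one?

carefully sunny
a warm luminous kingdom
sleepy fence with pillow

Line 1: carefully(3) + sunny(2) = 5 ✓
Line 2: a(1) + warm(1) + luminous(3) + kingdom(2) = 7 ✓
Line 3: sleepy(2) + fence(1) + with(1) + pillow(2) = 6 (expected 5)

Line 3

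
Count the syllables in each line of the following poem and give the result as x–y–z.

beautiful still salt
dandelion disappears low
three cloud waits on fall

Line 1: "beautiful still salt": 3+1+1 = 5
Line 2: "dandelion disappears low": 4+3+1 = 8
Line 3: "three cloud waits on fall": 1+1+1+1+1 = 5

5–8–5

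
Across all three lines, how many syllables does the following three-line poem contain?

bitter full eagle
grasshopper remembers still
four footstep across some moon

Line 1: "bitter full eagle": 2+1+2 = 5
Line 2: "grasshopper remembers still": 3+3+1 = 7
Line 3: "four footstep across some moon": 1+2+2+1+1 = 7
Total: 5 + 7 + 7 = 19

19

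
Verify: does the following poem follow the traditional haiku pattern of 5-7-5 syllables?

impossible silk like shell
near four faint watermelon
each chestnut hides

Line 1: impossible(4) + silk(1) + like(1) + shell(1) = 7 (expected 5)
Line 2: near(1) + four(1) + faint(1) + watermelon(4) = 7 ✓
Line 3: each(1) + chestnut(2) + hides(1) = 4 (expected 5)

No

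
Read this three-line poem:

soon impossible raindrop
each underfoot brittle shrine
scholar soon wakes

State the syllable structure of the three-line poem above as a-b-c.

Line 1: "soon impossible raindrop": 1+4+2 = 7
Line 2: "each underfoot brittle shrine": 1+3+2+1 = 7
Line 3: "scholar soon wakes": 2+1+1 = 4

7-7-4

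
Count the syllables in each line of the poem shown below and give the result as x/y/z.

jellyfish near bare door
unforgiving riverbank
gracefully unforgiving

Line 1: jellyfish(3) + near(1) + bare(1) + door(1) = 6
Line 2: unforgiving(4) + riverbank(3) = 7
Line 3: gracefully(3) + unforgiving(4) = 7

6/7/7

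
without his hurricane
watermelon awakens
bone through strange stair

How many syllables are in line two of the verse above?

7

Line two: "watermelon awakens": 4+3 = 7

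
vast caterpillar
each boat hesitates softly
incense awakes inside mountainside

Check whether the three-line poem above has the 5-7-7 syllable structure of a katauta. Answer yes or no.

No

Line 1: "vast caterpillar": 1+4 = 5 ✓
Line 2: "each boat hesitates softly": 1+1+3+2 = 7 ✓
Line 3: "incense awakes inside mountainside": 2+2+2+3 = 9 (expected 7)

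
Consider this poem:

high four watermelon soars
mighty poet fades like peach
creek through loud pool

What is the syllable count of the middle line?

The middle line: mighty (2), poet (2), fades (1), like (1), peach (1) → 7

7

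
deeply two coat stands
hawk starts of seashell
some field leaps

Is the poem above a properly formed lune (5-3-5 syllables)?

Line 1: "deeply two coat stands": 2+1+1+1 = 5 ✓
Line 2: "hawk starts of seashell": 1+1+1+2 = 5 (expected 3)
Line 3: "some field leaps": 1+1+1 = 3 (expected 5)

No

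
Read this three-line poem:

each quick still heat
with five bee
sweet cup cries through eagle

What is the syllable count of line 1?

Line 1: "each quick still heat": 1+1+1+1 = 4

4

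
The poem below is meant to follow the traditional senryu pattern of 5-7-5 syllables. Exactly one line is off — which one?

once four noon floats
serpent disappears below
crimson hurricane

Line 1

Line 1: "once four noon floats": 1+1+1+1 = 4 (expected 5)
Line 2: "serpent disappears below": 2+3+2 = 7 ✓
Line 3: "crimson hurricane": 2+3 = 5 ✓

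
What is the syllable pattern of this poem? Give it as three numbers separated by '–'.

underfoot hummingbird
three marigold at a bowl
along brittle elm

Line 1: "underfoot hummingbird": 3+3 = 6
Line 2: "three marigold at a bowl": 1+3+1+1+1 = 7
Line 3: "along brittle elm": 2+2+1 = 5

6–7–5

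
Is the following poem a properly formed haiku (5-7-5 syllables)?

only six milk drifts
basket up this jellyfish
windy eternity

Line 1: only (2), six (1), milk (1), drifts (1) → 5 ✓
Line 2: basket (2), up (1), this (1), jellyfish (3) → 7 ✓
Line 3: windy (2), eternity (4) → 6 (expected 5)

No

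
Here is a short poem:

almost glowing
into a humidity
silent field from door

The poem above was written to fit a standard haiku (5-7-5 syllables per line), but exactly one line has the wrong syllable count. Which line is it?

Line 1

Line 1: "almost glowing": 2+2 = 4 (expected 5)
Line 2: "into a humidity": 2+1+4 = 7 ✓
Line 3: "silent field from door": 2+1+1+1 = 5 ✓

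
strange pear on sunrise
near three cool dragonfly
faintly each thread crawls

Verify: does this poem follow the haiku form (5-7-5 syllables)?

Line 1: strange (1), pear (1), on (1), sunrise (2) → 5 ✓
Line 2: near (1), three (1), cool (1), dragonfly (3) → 6 (expected 7)
Line 3: faintly (2), each (1), thread (1), crawls (1) → 5 ✓

No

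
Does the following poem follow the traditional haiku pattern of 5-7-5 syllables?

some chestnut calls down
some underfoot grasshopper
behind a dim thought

Line 1: "some chestnut calls down": 1+2+1+1 = 5 ✓
Line 2: "some underfoot grasshopper": 1+3+3 = 7 ✓
Line 3: "behind a dim thought": 2+1+1+1 = 5 ✓

Yes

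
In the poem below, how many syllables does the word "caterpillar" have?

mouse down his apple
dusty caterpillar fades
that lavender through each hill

4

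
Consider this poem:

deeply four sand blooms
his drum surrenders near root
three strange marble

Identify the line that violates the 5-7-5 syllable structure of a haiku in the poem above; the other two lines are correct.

The third line

Line 1: deeply (2), four (1), sand (1), blooms (1) → 5 ✓
Line 2: his (1), drum (1), surrenders (3), near (1), root (1) → 7 ✓
Line 3: three (1), strange (1), marble (2) → 4 (expected 5)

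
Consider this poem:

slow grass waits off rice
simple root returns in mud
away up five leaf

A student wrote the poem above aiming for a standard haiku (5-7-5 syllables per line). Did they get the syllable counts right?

Line 1: slow (1), grass (1), waits (1), off (1), rice (1) → 5 ✓
Line 2: simple (2), root (1), returns (2), in (1), mud (1) → 7 ✓
Line 3: away (2), up (1), five (1), leaf (1) → 5 ✓

Yes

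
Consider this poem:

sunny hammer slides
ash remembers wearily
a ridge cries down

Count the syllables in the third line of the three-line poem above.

4

The third line: a (1), ridge (1), cries (1), down (1) → 4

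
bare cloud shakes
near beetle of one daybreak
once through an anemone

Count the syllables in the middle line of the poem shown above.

The middle line: near(1) + beetle(2) + of(1) + one(1) + daybreak(2) = 7

7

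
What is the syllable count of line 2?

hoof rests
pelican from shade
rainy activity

5

Line 2: pelican (3), from (1), shade (1) → 5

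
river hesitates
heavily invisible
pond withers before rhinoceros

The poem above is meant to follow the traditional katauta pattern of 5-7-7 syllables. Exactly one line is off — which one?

Line 3

Line 1: river (2), hesitates (3) → 5 ✓
Line 2: heavily (3), invisible (4) → 7 ✓
Line 3: pond (1), withers (2), before (2), rhinoceros (4) → 9 (expected 7)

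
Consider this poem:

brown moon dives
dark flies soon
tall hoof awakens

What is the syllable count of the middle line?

The middle line: "dark flies soon": 1+1+1 = 3

3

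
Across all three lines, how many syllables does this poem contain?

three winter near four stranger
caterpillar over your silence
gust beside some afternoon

Line 1: "three winter near four stranger": 1+2+1+1+2 = 7
Line 2: "caterpillar over your silence": 4+2+1+2 = 9
Line 3: "gust beside some afternoon": 1+2+1+3 = 7
Total: 7 + 9 + 7 = 23

23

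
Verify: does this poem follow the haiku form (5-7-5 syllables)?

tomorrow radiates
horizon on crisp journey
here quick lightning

No

Line 1: tomorrow(3) + radiates(3) = 6 (expected 5)
Line 2: horizon(3) + on(1) + crisp(1) + journey(2) = 7 ✓
Line 3: here(1) + quick(1) + lightning(2) = 4 (expected 5)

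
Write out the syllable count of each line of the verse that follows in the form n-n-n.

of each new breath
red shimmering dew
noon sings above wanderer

Line 1: of (1), each (1), new (1), breath (1) → 4
Line 2: red (1), shimmering (3), dew (1) → 5
Line 3: noon (1), sings (1), above (2), wanderer (3) → 7

4-5-7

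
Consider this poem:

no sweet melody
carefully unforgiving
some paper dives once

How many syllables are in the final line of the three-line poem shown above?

The final line: "some paper dives once": 1+2+1+1 = 5

5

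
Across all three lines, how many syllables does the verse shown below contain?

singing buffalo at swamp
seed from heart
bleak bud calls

Line 1: "singing buffalo at swamp": 2+3+1+1 = 7
Line 2: "seed from heart": 1+1+1 = 3
Line 3: "bleak bud calls": 1+1+1 = 3
Total: 7 + 3 + 3 = 13

13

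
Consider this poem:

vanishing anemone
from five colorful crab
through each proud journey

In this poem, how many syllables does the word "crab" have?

1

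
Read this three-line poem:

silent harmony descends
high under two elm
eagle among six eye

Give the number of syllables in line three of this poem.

Line three: eagle (2), among (2), six (1), eye (1) → 6

6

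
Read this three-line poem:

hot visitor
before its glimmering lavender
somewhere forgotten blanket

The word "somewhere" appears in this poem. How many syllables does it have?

2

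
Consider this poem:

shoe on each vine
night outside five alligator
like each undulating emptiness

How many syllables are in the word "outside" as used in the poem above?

"outside" has 2 syllables.

2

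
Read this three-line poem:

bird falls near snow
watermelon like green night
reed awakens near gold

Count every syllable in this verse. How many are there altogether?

Line 1: bird(1) + falls(1) + near(1) + snow(1) = 4
Line 2: watermelon(4) + like(1) + green(1) + night(1) = 7
Line 3: reed(1) + awakens(3) + near(1) + gold(1) = 6
Total: 4 + 7 + 6 = 17

17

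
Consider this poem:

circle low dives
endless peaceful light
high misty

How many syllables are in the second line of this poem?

5

The second line: endless (2), peaceful (2), light (1) → 5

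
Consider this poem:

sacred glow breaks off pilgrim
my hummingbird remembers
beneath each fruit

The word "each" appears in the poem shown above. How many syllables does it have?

"each" has 1 syllable.

1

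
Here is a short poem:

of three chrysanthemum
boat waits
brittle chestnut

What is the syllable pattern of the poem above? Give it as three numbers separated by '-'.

6-2-4

Line 1: of(1) + three(1) + chrysanthemum(4) = 6
Line 2: boat(1) + waits(1) = 2
Line 3: brittle(2) + chestnut(2) = 4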